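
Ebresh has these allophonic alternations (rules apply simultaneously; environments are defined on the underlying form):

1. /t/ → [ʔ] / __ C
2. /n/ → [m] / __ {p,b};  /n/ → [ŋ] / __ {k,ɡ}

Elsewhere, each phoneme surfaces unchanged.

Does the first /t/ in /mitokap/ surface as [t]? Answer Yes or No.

/t/ — between /i/ and /o/; rule 1 does not apply here → [t].
The actual realization is [t], which matches [t].

Yes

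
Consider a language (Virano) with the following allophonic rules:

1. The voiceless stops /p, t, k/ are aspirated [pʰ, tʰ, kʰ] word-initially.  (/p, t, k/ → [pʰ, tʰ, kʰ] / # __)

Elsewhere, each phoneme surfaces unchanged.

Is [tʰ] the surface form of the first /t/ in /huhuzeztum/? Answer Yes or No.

No

/t/ (between /z/ and /u/): rule 1 targets it, but not word-initially → unchanged [t].
The actual realization is [t], not [tʰ].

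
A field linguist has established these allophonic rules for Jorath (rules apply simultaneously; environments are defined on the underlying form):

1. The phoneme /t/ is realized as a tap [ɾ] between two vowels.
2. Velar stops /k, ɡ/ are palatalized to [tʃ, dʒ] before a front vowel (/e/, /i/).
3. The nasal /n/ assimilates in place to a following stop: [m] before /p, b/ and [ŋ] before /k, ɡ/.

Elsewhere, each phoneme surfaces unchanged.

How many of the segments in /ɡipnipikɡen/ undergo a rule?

Segments that undergo a rule: /ɡ/ → [dʒ] (rule 2); /ɡ/ → [dʒ] (rule 2).
All other segments surface unchanged.

2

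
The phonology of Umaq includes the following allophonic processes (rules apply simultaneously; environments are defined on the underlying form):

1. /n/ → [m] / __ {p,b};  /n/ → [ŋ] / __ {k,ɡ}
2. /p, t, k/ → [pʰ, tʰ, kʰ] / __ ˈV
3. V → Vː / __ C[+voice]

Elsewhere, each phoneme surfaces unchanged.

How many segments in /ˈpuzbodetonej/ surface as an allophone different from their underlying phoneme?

Segments that undergo a rule: /p/ → [pʰ] (rule 2); /u/ → [uː] (rule 3); /o/ → [oː] (rule 3); /o/ → [oː] (rule 3); /e/ → [eː] (rule 3).
All other segments surface unchanged.

5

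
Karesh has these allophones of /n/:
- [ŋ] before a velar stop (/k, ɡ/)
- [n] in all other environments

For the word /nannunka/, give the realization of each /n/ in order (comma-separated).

[n], [n], [n], [ŋ]

Occurrence 1 (position 1): no conditioning environment matches → elsewhere allophone [n].
Occurrence 2 (position 3): no conditioning environment matches → elsewhere allophone [n].
Occurrence 3 (position 4): no conditioning environment matches → elsewhere allophone [n].
Occurrence 4 (position 6): before a velar stop → [ŋ].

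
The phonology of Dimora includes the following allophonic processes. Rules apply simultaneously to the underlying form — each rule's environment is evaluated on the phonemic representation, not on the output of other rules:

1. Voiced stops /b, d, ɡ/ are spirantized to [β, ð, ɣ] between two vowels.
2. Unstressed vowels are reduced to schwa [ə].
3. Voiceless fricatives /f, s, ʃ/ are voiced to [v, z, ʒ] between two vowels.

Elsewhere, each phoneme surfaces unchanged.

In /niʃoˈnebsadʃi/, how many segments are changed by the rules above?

Segments that undergo a rule: /i/ → [ə] (rule 2); /ʃ/ → [ʒ] (rule 3); /o/ → [ə] (rule 2); /a/ → [ə] (rule 2); /i/ → [ə] (rule 2).
All other segments surface unchanged.

5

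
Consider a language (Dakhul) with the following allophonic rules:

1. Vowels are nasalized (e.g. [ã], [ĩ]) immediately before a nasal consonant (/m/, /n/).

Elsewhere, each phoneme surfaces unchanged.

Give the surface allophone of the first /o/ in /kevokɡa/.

/o/ (between /v/ and /k/) fails the environment for rule 1, so it stays [o].

[o]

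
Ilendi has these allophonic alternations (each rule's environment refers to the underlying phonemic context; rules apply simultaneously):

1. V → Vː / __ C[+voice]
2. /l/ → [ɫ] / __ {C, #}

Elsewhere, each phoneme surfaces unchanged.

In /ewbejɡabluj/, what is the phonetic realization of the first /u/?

[uː]

/u/ (between /l/ and /j/): before a voiced consonant, so rule 1 applies → [uː].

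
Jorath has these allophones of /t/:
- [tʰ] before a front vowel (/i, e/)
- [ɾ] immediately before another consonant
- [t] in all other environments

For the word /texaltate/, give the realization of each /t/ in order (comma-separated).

Occurrence 1 (position 1): before a front vowel (/i, e/) → [tʰ].
Occurrence 2 (position 6): no conditioning environment matches → elsewhere allophone [t].
Occurrence 3 (position 8): before a front vowel (/i, e/) → [tʰ].

[tʰ], [t], [tʰ]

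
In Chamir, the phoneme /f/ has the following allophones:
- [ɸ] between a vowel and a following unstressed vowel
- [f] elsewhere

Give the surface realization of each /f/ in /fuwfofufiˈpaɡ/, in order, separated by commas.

[f], [f], [ɸ], [ɸ]

Occurrence 1 (position 1): no conditioning environment matches → elsewhere allophone [f].
Occurrence 2 (position 4): no conditioning environment matches → elsewhere allophone [f].
Occurrence 3 (position 6): between a vowel and a following unstressed vowel → [ɸ].
Occurrence 4 (position 8): between a vowel and a following unstressed vowel → [ɸ].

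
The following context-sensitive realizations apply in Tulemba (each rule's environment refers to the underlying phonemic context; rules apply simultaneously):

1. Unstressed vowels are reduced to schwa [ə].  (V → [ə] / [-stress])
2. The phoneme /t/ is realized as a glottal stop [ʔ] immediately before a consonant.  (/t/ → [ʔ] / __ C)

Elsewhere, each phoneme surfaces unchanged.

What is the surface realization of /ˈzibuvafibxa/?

[ˈzibəvəfəbxə]

/i/ (between /z/ and /b/) is in the target of rule 1 but the environment (in an unstressed syllable) is not met → [i].
/u/ meets the environment for rule 1 (in an unstressed syllable) → [ə].
/a/ (between /v/ and /f/): in an unstressed syllable, so rule 1 applies → [ə].
/i/ meets the environment for rule 1 (in an unstressed syllable) → [ə].
/a/ — word-final, in an unstressed syllable — surfaces as [ə] (rule 1).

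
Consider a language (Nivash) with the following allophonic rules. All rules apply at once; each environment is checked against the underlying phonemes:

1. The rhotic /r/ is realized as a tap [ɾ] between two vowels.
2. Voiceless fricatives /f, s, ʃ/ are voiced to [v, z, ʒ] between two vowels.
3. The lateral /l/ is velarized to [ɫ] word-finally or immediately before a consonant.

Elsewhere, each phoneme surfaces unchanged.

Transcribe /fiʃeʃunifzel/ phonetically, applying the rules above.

/f/ (word-initial) is in the target of rule 2 but the environment (between two vowels) is not met → [f].
/i/ — not in any rule's target class → [i].
Rule 2 applies to /ʃ/ (between /i/ and /e/: between two vowels) → [ʒ].
/e/ — not in any rule's target class → [e].
Rule 2 applies to /ʃ/ (between /e/ and /u/: between two vowels) → [ʒ].
/u/ stays [u].
/n/ — not in any rule's target class → [n].
/i/ (between /n/ and /f/): no rule targets it → [i].
/f/ (between /i/ and /z/): rule 2 targets it, but not between two vowels → unchanged [f].
/z/ stays [z].
/e/ stays [e].
/l/ (word-final) occurs word-finally or immediately before a consonant → [ɫ] by rule 3.

[fiʒeʒunifzeɫ]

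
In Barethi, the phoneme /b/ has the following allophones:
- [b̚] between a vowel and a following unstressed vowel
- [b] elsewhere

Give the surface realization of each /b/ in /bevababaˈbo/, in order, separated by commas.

Occurrence 1 (position 1): no conditioning environment matches → elsewhere allophone [b].
Occurrence 2 (position 5): between a vowel and a following unstressed vowel → [b̚].
Occurrence 3 (position 7): between a vowel and a following unstressed vowel → [b̚].
Occurrence 4 (position 9): no conditioning environment matches → elsewhere allophone [b].

[b], [b̚], [b̚], [b]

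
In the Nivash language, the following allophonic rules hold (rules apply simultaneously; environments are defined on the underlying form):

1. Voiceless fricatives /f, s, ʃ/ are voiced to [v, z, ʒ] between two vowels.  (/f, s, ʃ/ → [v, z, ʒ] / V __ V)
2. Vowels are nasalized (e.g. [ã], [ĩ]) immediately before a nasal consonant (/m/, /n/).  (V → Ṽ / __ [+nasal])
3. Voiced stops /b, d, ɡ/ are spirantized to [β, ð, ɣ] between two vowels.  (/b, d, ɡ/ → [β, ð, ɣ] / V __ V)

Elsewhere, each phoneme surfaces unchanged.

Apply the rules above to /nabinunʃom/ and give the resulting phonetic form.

[naβĩnũnʃõm]

/n/ stays [n].
/a/ (between /n/ and /b/) fails the environment for rule 2, so it stays [a].
/b/ meets the environment for rule 3 (between two vowels) → [β].
Rule 2 applies to /i/ (between /b/ and /n/: before a nasal consonant) → [ĩ].
/n/ (between /i/ and /u/) is unaffected → [n].
/u/ (between /n/ and /n/) occurs before a nasal consonant → [ũ] by rule 2.
/n/ stays [n].
/ʃ/ (between /n/ and /o/) is in the target of rule 1 but the environment (between two vowels) is not met → [ʃ].
/o/ meets the environment for rule 2 (before a nasal consonant) → [õ].
/m/ stays [m].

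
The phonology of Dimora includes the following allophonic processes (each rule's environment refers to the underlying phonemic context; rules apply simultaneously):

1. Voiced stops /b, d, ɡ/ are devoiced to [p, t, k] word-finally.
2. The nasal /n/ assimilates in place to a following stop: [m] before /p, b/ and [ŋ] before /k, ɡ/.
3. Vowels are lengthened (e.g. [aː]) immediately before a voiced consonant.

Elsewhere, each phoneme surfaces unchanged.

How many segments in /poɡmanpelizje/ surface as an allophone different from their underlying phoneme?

5

Segments that undergo a rule: /o/ → [oː] (rule 3); /a/ → [aː] (rule 3); /n/ → [m] (rule 2); /e/ → [eː] (rule 3); /i/ → [iː] (rule 3).
All other segments surface unchanged.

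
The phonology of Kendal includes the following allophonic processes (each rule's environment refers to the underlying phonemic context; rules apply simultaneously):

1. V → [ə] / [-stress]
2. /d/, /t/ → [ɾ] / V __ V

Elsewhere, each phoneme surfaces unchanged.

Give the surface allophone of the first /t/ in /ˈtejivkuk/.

/t/ (word-initial) fails the environment for rule 2, so it stays [t].

[t]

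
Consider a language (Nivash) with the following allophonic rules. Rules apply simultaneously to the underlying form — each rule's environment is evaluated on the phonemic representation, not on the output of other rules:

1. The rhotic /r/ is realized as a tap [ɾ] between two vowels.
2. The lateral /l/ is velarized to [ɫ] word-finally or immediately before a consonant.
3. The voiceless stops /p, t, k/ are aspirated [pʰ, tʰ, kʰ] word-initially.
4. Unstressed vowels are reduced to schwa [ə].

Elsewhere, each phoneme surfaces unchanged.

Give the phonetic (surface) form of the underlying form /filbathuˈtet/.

[fəɫbəthəˈtet]

/f/ — not in any rule's target class → [f].
Rule 4 applies to /i/ (between /f/ and /l/: in an unstressed syllable) → [ə].
/l/ meets the environment for rule 2 (word-finally or immediately before a consonant) → [ɫ].
/b/ stays [b].
/a/ (between /b/ and /t/): in an unstressed syllable, so rule 4 applies → [ə].
/t/ (between /a/ and /h/) is in the target of rule 3 but the environment (word-initially) is not met → [t].
/h/ stays [h].
/u/ (between /h/ and /t/) occurs in an unstressed syllable → [ə] by rule 4.
/t/ (between /u/ and /e/) fails the environment for rule 3, so it stays [t].
/e/ (between /t/ and /t/) is in the target of rule 4 but the environment (in an unstressed syllable) is not met → [e].
/t/ (word-final) fails the environment for rule 3, so it stays [t].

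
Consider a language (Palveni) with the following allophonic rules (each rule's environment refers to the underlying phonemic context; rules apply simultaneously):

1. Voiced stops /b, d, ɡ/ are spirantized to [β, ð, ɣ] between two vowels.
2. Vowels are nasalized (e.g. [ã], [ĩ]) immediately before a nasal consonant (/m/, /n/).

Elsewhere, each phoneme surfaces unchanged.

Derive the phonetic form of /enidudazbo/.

[ẽniðuðazbo]

/e/ (word-initial): before a nasal consonant, so rule 2 applies → [ẽ].
/i/ — between /n/ and /d/; rule 2 does not apply here → [i].
/d/ meets the environment for rule 1 (between two vowels) → [ð].
/u/ (between /d/ and /d/) is in the target of rule 2 but the environment (before a nasal consonant) is not met → [u].
/d/ — between /u/ and /a/, between two vowels — surfaces as [ð] (rule 1).
/a/ (between /d/ and /z/) fails the environment for rule 2, so it stays [a].
/b/ (between /z/ and /o/): rule 1 targets it, but not between two vowels → unchanged [b].
/o/ — word-final; rule 2 does not apply here → [o].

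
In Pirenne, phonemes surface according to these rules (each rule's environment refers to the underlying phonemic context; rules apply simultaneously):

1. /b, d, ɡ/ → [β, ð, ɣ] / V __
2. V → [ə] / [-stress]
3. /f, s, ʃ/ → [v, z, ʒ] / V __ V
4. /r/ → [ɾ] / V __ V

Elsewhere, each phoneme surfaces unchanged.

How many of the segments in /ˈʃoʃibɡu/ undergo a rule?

Segments that undergo a rule: /ʃ/ → [ʒ] (rule 3); /i/ → [ə] (rule 2); /b/ → [β] (rule 1); /u/ → [ə] (rule 2).
All other segments surface unchanged.

4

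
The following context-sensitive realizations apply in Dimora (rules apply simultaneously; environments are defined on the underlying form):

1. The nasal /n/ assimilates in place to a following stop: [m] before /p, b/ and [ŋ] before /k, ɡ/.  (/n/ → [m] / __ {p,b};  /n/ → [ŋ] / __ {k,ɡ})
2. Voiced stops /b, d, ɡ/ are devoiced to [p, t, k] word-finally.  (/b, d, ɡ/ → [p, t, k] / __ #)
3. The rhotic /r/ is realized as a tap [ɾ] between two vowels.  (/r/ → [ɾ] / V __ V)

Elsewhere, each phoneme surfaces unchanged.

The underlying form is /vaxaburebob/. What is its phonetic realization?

/v/ — not in any rule's target class → [v].
/a/ stays [a].
/x/ (between /a/ and /a/) is unaffected → [x].
/a/ — not in any rule's target class → [a].
/b/ (between /a/ and /u/) is in the target of rule 2 but the environment (word-finally) is not met → [b].
/u/ (between /b/ and /r/): no rule targets it → [u].
/r/ (between /u/ and /e/): between two vowels, so rule 3 applies → [ɾ].
/e/ stays [e].
/b/ (between /e/ and /o/): rule 2 targets it, but not word-finally → unchanged [b].
/o/ stays [o].
/b/ (word-final): word-finally, so rule 2 applies → [p].

[vaxabuɾebop]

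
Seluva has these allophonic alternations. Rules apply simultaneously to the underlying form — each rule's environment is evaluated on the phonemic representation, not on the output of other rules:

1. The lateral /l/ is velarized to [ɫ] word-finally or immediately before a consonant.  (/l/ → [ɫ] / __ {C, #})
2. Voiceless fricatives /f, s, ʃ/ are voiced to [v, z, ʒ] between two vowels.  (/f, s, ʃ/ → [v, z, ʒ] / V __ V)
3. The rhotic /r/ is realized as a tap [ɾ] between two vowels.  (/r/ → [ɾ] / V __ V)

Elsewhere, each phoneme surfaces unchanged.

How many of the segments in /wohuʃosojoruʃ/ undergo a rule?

3

Segments that undergo a rule: /ʃ/ → [ʒ] (rule 2); /s/ → [z] (rule 2); /r/ → [ɾ] (rule 3).
All other segments surface unchanged.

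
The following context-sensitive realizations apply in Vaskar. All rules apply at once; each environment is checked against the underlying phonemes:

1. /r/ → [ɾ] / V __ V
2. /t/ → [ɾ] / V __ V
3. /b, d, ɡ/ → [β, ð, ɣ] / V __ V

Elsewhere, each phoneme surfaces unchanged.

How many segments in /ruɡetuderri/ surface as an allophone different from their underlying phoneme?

Segments that undergo a rule: /ɡ/ → [ɣ] (rule 3); /t/ → [ɾ] (rule 2); /d/ → [ð] (rule 3).
All other segments surface unchanged.

3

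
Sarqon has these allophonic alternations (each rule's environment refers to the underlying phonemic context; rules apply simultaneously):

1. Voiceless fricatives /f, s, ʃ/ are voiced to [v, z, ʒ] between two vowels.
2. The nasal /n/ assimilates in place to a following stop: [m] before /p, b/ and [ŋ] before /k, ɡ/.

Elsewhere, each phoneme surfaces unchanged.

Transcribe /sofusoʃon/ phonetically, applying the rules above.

/s/ (word-initial): rule 1 targets it, but not between two vowels → unchanged [s].
/o/ (between /s/ and /f/): no rule targets it → [o].
/f/ meets the environment for rule 1 (between two vowels) → [v].
/u/ (between /f/ and /s/) is unaffected → [u].
/s/ — between /u/ and /o/, between two vowels — surfaces as [z] (rule 1).
/o/ stays [o].
/ʃ/ (between /o/ and /o/) occurs between two vowels → [ʒ] by rule 1.
/o/ (between /ʃ/ and /n/): no rule targets it → [o].
/n/ (word-final): rule 2 targets it, but not before a labial or velar stop → unchanged [n].

[sovuzoʒon]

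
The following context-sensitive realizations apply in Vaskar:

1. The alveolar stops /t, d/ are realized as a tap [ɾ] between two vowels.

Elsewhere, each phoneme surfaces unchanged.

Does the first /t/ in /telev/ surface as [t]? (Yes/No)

/t/ (word-initial) is in the target of rule 1 but the environment (between two vowels) is not met → [t].
The actual realization is [t], which matches [t].

Yes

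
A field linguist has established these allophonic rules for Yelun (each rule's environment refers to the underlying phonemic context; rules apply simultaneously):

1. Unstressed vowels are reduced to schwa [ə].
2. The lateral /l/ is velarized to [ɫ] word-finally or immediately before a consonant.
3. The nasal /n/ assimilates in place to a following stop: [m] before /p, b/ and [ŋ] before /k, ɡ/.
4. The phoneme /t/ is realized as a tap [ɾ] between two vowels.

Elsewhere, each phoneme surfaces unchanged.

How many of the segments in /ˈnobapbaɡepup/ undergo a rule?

4

Segments that undergo a rule: /a/ → [ə] (rule 1); /a/ → [ə] (rule 1); /e/ → [ə] (rule 1); /u/ → [ə] (rule 1).
All other segments surface unchanged.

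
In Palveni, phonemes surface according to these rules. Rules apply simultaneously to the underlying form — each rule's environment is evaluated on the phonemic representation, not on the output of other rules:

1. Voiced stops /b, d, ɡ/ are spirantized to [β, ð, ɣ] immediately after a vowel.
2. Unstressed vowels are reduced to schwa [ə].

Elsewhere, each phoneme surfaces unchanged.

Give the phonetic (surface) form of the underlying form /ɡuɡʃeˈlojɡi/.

/ɡ/ (word-initial) fails the environment for rule 1, so it stays [ɡ].
/u/ meets the environment for rule 2 (in an unstressed syllable) → [ə].
Rule 1 applies to /ɡ/ (between /u/ and /ʃ/: immediately after a vowel) → [ɣ].
/ʃ/ (between /ɡ/ and /e/) is unaffected → [ʃ].
/e/ meets the environment for rule 2 (in an unstressed syllable) → [ə].
/l/ (between /e/ and /o/) is unaffected → [l].
/o/ — between /l/ and /j/; rule 2 does not apply here → [o].
/j/ (between /o/ and /ɡ/) is unaffected → [j].
/ɡ/ (between /j/ and /i/) fails the environment for rule 1, so it stays [ɡ].
/i/ (word-final): in an unstressed syllable, so rule 2 applies → [ə].

[ɡəɣʃəˈlojɡə]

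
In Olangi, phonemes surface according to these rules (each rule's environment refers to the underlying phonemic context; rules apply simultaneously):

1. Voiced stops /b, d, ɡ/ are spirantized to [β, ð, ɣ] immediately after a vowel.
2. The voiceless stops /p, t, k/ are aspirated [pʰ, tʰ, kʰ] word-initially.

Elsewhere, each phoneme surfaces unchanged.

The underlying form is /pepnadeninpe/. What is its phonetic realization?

[pʰepnaðeninpe]

/p/ meets the environment for rule 2 (word-initially) → [pʰ].
/e/ (between /p/ and /p/): no rule targets it → [e].
/p/ (between /e/ and /n/) is in the target of rule 2 but the environment (word-initially) is not met → [p].
/n/ (between /p/ and /a/) is unaffected → [n].
/a/ stays [a].
Rule 1 applies to /d/ (between /a/ and /e/: immediately after a vowel) → [ð].
/e/ (between /d/ and /n/): no rule targets it → [e].
/n/ (between /e/ and /i/) is unaffected → [n].
/i/ (between /n/ and /n/) is unaffected → [i].
/n/ (between /i/ and /p/) is unaffected → [n].
/p/ — between /n/ and /e/; rule 2 does not apply here → [p].
/e/ (word-final) is unaffected → [e].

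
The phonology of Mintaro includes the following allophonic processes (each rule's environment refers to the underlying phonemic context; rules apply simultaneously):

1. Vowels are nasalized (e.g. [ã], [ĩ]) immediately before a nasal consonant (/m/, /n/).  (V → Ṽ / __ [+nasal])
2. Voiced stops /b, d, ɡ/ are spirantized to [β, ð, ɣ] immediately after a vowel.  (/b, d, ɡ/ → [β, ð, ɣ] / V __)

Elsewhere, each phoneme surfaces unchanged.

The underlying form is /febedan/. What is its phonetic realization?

/e/ (between /f/ and /b/) is in the target of rule 1 but the environment (before a nasal consonant) is not met → [e].
/b/ (between /e/ and /e/) occurs immediately after a vowel → [β] by rule 2.
/e/ (between /b/ and /d/) fails the environment for rule 1, so it stays [e].
/d/ (between /e/ and /a/) occurs immediately after a vowel → [ð] by rule 2.
Rule 1 applies to /a/ (between /d/ and /n/: before a nasal consonant) → [ã].

[feβeðãn]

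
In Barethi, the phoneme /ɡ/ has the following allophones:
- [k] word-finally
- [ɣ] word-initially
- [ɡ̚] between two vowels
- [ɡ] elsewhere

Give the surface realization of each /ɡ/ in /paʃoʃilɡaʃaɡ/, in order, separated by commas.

Occurrence 1 (position 8): no conditioning environment matches → elsewhere allophone [ɡ].
Occurrence 2 (position 12): word-finally → [k].

[ɡ], [k]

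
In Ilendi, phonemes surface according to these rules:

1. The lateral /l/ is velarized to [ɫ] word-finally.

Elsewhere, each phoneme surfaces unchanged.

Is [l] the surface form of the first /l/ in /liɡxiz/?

/l/ (word-initial) is in the target of rule 1 but the environment (word-finally) is not met → [l].
The actual realization is [l], which matches [l].

Yes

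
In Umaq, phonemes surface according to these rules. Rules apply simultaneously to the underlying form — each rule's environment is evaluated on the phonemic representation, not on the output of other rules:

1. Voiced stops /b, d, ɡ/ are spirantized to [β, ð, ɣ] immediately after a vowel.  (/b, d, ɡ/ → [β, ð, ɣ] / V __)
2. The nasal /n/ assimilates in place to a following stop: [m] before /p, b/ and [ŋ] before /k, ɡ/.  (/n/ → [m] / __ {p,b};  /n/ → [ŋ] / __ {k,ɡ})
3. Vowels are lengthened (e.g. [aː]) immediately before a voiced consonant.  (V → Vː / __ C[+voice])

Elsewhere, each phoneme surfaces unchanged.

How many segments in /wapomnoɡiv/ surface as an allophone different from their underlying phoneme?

Segments that undergo a rule: /o/ → [oː] (rule 3); /o/ → [oː] (rule 3); /ɡ/ → [ɣ] (rule 1); /i/ → [iː] (rule 3).
All other segments surface unchanged.

4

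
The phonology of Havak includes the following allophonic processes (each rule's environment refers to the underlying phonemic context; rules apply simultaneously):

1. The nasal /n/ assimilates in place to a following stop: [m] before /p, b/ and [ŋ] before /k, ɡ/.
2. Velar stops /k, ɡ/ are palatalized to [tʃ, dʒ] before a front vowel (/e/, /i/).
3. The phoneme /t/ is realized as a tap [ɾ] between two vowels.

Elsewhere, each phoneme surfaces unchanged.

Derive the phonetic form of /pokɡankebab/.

[pokɡaŋtʃebab]

/k/ (between /o/ and /ɡ/) is in the target of rule 2 but the environment (before a front vowel) is not met → [k].
/ɡ/ (between /k/ and /a/): rule 2 targets it, but not before a front vowel → unchanged [ɡ].
/n/ — between /a/ and /k/, before a labial or velar stop — surfaces as [ŋ] (rule 1).
/k/ — between /n/ and /e/, before a front vowel — surfaces as [tʃ] (rule 2).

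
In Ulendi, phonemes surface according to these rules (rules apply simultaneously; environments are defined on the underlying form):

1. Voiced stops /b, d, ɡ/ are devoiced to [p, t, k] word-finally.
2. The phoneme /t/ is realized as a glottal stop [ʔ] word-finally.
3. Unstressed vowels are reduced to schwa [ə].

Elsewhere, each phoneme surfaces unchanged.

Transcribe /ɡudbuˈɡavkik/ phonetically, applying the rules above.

[ɡədbəˈɡavkək]

/ɡ/ (word-initial) fails the environment for rule 1, so it stays [ɡ].
/u/ (between /ɡ/ and /d/): in an unstressed syllable, so rule 3 applies → [ə].
/d/ (between /u/ and /b/): rule 1 targets it, but not word-finally → unchanged [d].
/b/ (between /d/ and /u/) fails the environment for rule 1, so it stays [b].
Rule 3 applies to /u/ (between /b/ and /ɡ/: in an unstressed syllable) → [ə].
/ɡ/ (between /u/ and /a/) is in the target of rule 1 but the environment (word-finally) is not met → [ɡ].
/a/ (between /ɡ/ and /v/) is in the target of rule 3 but the environment (in an unstressed syllable) is not met → [a].
/v/ stays [v].
/k/ stays [k].
/i/ — between /k/ and /k/, in an unstressed syllable — surfaces as [ə] (rule 3).
/k/ (word-final): no rule targets it → [k].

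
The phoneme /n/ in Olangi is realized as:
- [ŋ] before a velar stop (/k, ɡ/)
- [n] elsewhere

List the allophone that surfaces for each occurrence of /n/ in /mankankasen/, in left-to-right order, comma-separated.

[ŋ], [ŋ], [n]

Occurrence 1 (position 3): before a velar stop → [ŋ].
Occurrence 2 (position 6): before a velar stop → [ŋ].
Occurrence 3 (position 11): no conditioning environment matches → elsewhere allophone [n].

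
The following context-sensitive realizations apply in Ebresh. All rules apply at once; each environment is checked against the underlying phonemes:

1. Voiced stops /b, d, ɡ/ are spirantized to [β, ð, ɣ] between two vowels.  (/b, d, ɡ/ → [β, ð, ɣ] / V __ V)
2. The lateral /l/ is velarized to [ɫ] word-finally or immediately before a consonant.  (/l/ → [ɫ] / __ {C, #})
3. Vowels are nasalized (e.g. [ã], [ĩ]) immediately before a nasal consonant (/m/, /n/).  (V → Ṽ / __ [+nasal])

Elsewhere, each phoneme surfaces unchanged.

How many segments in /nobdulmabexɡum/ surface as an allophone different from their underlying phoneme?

Segments that undergo a rule: /l/ → [ɫ] (rule 2); /b/ → [β] (rule 1); /u/ → [ũ] (rule 3).
All other segments surface unchanged.

3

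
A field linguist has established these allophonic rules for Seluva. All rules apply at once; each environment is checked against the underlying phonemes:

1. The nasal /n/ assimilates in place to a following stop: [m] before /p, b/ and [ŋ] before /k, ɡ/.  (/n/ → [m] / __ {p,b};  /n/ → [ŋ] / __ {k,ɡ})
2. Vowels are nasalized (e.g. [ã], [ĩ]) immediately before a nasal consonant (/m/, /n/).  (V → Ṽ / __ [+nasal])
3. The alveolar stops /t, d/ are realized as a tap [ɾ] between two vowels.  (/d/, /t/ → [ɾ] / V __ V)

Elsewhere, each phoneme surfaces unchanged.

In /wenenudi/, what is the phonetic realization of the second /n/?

/n/ (between /e/ and /u/): rule 1 targets it, but not before a labial or velar stop → unchanged [n].

[n]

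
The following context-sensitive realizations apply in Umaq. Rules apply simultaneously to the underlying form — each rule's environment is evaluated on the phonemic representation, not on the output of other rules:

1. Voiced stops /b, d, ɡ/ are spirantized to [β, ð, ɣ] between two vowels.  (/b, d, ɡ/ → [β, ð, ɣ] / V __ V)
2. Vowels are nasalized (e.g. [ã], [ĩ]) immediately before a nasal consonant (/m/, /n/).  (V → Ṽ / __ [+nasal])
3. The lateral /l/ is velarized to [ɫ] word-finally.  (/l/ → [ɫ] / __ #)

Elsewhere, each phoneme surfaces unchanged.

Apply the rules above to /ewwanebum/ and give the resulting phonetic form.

/e/ (word-initial) is in the target of rule 2 but the environment (before a nasal consonant) is not met → [e].
/w/ — not in any rule's target class → [w].
/w/ stays [w].
/a/ (between /w/ and /n/): before a nasal consonant, so rule 2 applies → [ã].
/n/ stays [n].
/e/ (between /n/ and /b/) is in the target of rule 2 but the environment (before a nasal consonant) is not met → [e].
/b/ (between /e/ and /u/): between two vowels, so rule 1 applies → [β].
/u/ (between /b/ and /m/): before a nasal consonant, so rule 2 applies → [ũ].
/m/ (word-final): no rule targets it → [m].

[ewwãneβũm]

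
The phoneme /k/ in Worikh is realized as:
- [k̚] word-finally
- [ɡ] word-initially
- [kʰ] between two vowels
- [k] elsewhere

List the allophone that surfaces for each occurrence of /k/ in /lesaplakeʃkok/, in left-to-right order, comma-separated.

[kʰ], [k], [k̚]

Occurrence 1 (position 8): between two vowels → [kʰ].
Occurrence 2 (position 11): no conditioning environment matches → elsewhere allophone [k].
Occurrence 3 (position 13): word-finally → [k̚].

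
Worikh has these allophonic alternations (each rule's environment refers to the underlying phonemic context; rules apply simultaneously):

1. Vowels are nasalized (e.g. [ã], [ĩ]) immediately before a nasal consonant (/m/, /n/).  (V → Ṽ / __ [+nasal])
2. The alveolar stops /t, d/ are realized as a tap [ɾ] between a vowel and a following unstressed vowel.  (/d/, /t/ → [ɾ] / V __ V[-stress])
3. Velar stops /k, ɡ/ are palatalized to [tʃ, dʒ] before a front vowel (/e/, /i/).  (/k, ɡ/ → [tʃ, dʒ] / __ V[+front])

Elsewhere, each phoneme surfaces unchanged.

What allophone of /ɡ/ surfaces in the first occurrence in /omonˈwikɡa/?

[ɡ]

/ɡ/ (between /k/ and /a/) fails the environment for rule 3, so it stays [ɡ].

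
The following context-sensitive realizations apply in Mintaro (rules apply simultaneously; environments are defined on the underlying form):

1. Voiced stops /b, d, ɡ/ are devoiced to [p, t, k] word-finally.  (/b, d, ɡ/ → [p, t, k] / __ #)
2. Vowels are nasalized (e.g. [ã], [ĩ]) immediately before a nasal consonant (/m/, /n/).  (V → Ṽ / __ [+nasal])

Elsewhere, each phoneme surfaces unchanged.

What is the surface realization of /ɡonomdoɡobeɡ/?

[ɡõnõmdoɡobek]

/ɡ/ (word-initial) fails the environment for rule 1, so it stays [ɡ].
/o/ (between /ɡ/ and /n/): before a nasal consonant, so rule 2 applies → [õ].
/n/ (between /o/ and /o/): no rule targets it → [n].
/o/ (between /n/ and /m/) occurs before a nasal consonant → [õ] by rule 2.
/m/ (between /o/ and /d/) is unaffected → [m].
/d/ (between /m/ and /o/) fails the environment for rule 1, so it stays [d].
/o/ — between /d/ and /ɡ/; rule 2 does not apply here → [o].
/ɡ/ (between /o/ and /o/): rule 1 targets it, but not word-finally → unchanged [ɡ].
/o/ — between /ɡ/ and /b/; rule 2 does not apply here → [o].
/b/ (between /o/ and /e/): rule 1 targets it, but not word-finally → unchanged [b].
/e/ (between /b/ and /ɡ/) is in the target of rule 2 but the environment (before a nasal consonant) is not met → [e].
/ɡ/ (word-final): word-finally, so rule 1 applies → [k].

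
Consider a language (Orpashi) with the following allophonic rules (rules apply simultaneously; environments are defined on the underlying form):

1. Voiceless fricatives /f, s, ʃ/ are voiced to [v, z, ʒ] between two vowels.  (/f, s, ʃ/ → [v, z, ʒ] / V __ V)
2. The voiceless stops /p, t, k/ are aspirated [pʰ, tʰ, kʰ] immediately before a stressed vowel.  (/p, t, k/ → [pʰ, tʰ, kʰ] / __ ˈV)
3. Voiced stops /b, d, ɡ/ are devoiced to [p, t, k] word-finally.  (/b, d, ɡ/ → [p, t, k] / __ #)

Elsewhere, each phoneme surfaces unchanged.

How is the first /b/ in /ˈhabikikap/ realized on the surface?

/b/ (between /a/ and /i/) is in the target of rule 3 but the environment (word-finally) is not met → [b].

[b]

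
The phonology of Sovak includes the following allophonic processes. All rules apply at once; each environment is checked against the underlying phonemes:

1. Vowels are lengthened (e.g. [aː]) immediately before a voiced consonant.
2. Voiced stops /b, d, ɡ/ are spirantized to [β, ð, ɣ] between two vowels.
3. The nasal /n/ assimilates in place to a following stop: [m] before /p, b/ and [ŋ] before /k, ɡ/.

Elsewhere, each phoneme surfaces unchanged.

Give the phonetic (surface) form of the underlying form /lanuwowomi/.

[laːnuːwoːwoːmi]

/l/ stays [l].
/a/ (between /l/ and /n/) occurs before a voiced consonant → [aː] by rule 1.
/n/ (between /a/ and /u/): rule 3 targets it, but not before a labial or velar stop → unchanged [n].
/u/ (between /n/ and /w/): before a voiced consonant, so rule 1 applies → [uː].
/w/ (between /u/ and /o/) is unaffected → [w].
/o/ meets the environment for rule 1 (before a voiced consonant) → [oː].
/w/ (between /o/ and /o/): no rule targets it → [w].
/o/ meets the environment for rule 1 (before a voiced consonant) → [oː].
/m/ — not in any rule's target class → [m].
/i/ (word-final) fails the environment for rule 1, so it stays [i].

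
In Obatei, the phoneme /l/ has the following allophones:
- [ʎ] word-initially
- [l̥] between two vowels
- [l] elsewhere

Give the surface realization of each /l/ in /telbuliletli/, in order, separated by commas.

Occurrence 1 (position 3): no conditioning environment matches → elsewhere allophone [l].
Occurrence 2 (position 6): between two vowels → [l̥].
Occurrence 3 (position 8): between two vowels → [l̥].
Occurrence 4 (position 11): no conditioning environment matches → elsewhere allophone [l].

[l], [l̥], [l̥], [l]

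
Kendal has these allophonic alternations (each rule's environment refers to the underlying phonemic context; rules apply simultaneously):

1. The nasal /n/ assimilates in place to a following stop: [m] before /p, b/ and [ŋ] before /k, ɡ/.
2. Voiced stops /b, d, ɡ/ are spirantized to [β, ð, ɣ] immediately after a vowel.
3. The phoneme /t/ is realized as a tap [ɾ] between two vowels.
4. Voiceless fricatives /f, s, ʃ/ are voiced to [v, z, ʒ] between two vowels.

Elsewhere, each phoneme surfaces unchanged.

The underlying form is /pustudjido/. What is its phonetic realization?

[pustuðjiðo]

/p/ stays [p].
/u/ (between /p/ and /s/) is unaffected → [u].
/s/ (between /u/ and /t/) is in the target of rule 4 but the environment (between two vowels) is not met → [s].
/t/ (between /s/ and /u/) is in the target of rule 3 but the environment (between two vowels) is not met → [t].
/u/ — not in any rule's target class → [u].
/d/ (between /u/ and /j/): immediately after a vowel, so rule 2 applies → [ð].
/j/ — not in any rule's target class → [j].
/i/ stays [i].
/d/ — between /i/ and /o/, immediately after a vowel — surfaces as [ð] (rule 2).
/o/ (word-final): no rule targets it → [o].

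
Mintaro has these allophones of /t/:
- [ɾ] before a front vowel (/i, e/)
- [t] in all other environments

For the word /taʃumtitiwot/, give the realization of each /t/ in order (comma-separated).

Occurrence 1 (position 1): no conditioning environment matches → elsewhere allophone [t].
Occurrence 2 (position 6): before a front vowel (/i, e/) → [ɾ].
Occurrence 3 (position 8): before a front vowel (/i, e/) → [ɾ].
Occurrence 4 (position 12): no conditioning environment matches → elsewhere allophone [t].

[t], [ɾ], [ɾ], [t]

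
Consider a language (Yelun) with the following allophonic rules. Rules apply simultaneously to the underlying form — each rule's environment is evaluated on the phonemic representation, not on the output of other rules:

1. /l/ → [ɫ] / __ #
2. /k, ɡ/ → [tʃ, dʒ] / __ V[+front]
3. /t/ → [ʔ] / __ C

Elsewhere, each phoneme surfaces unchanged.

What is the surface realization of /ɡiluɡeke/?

/ɡ/ meets the environment for rule 2 (before a front vowel) → [dʒ].
/i/ (between /ɡ/ and /l/) is unaffected → [i].
/l/ (between /i/ and /u/): rule 1 targets it, but not word-finally → unchanged [l].
/u/ (between /l/ and /ɡ/): no rule targets it → [u].
/ɡ/ — between /u/ and /e/, before a front vowel — surfaces as [dʒ] (rule 2).
/e/ stays [e].
/k/ — between /e/ and /e/, before a front vowel — surfaces as [tʃ] (rule 2).
/e/ stays [e].

[dʒiludʒetʃe]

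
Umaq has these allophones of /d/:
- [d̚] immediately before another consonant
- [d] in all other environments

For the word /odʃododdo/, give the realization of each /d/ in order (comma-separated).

[d̚], [d], [d̚], [d]

Occurrence 1 (position 2): immediately before another consonant → [d̚].
Occurrence 2 (position 5): no conditioning environment matches → elsewhere allophone [d].
Occurrence 3 (position 7): immediately before another consonant → [d̚].
Occurrence 4 (position 8): no conditioning environment matches → elsewhere allophone [d].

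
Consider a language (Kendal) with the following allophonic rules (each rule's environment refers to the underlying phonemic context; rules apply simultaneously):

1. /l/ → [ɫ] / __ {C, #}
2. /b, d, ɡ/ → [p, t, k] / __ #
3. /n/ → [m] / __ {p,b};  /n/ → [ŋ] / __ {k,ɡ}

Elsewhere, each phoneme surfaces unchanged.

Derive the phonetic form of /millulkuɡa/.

/m/ stays [m].
/i/ — not in any rule's target class → [i].
/l/ (between /i/ and /l/): word-finally or immediately before a consonant, so rule 1 applies → [ɫ].
/l/ (between /l/ and /u/) is in the target of rule 1 but the environment (word-finally or immediately before a consonant) is not met → [l].
/u/ stays [u].
/l/ (between /u/ and /k/): word-finally or immediately before a consonant, so rule 1 applies → [ɫ].
/k/ (between /l/ and /u/): no rule targets it → [k].
/u/ stays [u].
/ɡ/ (between /u/ and /a/) fails the environment for rule 2, so it stays [ɡ].
/a/ — not in any rule's target class → [a].

[miɫluɫkuɡa]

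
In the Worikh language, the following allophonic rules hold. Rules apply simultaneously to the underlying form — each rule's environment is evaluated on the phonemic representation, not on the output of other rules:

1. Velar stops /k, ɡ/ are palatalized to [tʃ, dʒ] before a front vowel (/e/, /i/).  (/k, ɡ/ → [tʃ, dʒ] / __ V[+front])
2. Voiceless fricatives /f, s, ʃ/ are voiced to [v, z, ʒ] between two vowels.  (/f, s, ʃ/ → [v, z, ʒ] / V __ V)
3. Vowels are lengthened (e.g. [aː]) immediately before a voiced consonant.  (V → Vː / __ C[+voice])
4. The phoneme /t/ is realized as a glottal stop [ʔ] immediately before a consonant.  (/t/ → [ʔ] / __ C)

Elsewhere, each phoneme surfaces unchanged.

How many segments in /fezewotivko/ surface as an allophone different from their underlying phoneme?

Segments that undergo a rule: /e/ → [eː] (rule 3); /e/ → [eː] (rule 3); /i/ → [iː] (rule 3).
All other segments surface unchanged.

3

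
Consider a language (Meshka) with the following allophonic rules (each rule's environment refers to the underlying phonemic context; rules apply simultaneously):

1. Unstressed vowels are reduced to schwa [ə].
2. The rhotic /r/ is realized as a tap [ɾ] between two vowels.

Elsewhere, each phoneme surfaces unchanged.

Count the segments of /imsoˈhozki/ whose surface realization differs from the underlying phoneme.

Segments that undergo a rule: /i/ → [ə] (rule 1); /o/ → [ə] (rule 1); /i/ → [ə] (rule 1).
All other segments surface unchanged.

3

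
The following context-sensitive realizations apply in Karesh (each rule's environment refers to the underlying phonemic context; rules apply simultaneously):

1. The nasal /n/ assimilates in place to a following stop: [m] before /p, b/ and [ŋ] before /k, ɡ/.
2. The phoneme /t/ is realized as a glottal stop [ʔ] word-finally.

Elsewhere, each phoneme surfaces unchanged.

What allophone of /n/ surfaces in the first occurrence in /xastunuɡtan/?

/n/ (between /u/ and /u/) fails the environment for rule 1, so it stays [n].

[n]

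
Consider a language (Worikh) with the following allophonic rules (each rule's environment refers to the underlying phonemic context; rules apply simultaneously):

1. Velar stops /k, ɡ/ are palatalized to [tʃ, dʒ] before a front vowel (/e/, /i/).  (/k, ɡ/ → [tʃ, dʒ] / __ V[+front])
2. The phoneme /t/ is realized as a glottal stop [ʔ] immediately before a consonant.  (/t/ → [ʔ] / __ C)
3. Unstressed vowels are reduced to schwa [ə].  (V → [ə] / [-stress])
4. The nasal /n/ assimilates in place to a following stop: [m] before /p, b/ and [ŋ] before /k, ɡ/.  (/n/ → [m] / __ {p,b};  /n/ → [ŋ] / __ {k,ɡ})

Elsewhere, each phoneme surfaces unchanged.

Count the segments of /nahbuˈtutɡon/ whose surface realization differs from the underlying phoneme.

Segments that undergo a rule: /a/ → [ə] (rule 3); /u/ → [ə] (rule 3); /t/ → [ʔ] (rule 2); /o/ → [ə] (rule 3).
All other segments surface unchanged.

4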